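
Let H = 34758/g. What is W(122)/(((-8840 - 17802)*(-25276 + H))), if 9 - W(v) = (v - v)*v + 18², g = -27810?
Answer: -69525/148637053906 ≈ -4.6775e-7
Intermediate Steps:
H = -1931/1545 (H = 34758/(-27810) = 34758*(-1/27810) = -1931/1545 ≈ -1.2498)
W(v) = -315 (W(v) = 9 - ((v - v)*v + 18²) = 9 - (0*v + 324) = 9 - (0 + 324) = 9 - 1*324 = 9 - 324 = -315)
W(122)/(((-8840 - 17802)*(-25276 + H))) = -315*1/((-25276 - 1931/1545)*(-8840 - 17802)) = -315/((-26642*(-39053351/1545))) = -315/1040459377342/1545 = -315*1545/1040459377342 = -69525/148637053906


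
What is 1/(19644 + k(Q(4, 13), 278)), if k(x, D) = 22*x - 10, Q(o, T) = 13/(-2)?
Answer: 1/19491 ≈ 5.1306e-5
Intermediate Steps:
Q(o, T) = -13/2 (Q(o, T) = 13*(-½) = -13/2)
k(x, D) = -10 + 22*x
1/(19644 + k(Q(4, 13), 278)) = 1/(19644 + (-10 + 22*(-13/2))) = 1/(19644 + (-10 - 143)) = 1/(19644 - 153) = 1/19491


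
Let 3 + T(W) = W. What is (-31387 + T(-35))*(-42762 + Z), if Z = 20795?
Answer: 690312975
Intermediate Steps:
T(W) = -3 + W
(-31387 + T(-35))*(-42762 + Z) = (-31387 + (-3 - 35))*(-42762 + 20795) = (-31387 - 38)*(-21967) = -31425*(-21967) = 690312975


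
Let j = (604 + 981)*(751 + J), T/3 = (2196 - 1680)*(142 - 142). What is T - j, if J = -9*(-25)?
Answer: -1546960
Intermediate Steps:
J = 225
T = 0 (T = 3*((2196 - 1680)*(142 - 142)) = 3*(516*0) = 3*0 = 0)
j = 1546960 (j = (604 + 981)*(751 + 225) = 1585*976 = 1546960)
T - j = 0 - 1*1546960 = 0 - 1546960 = -1546960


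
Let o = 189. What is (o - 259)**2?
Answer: 4900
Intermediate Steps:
(o - 259)**2 = (189 - 259)**2 = (-70)**2 = 4900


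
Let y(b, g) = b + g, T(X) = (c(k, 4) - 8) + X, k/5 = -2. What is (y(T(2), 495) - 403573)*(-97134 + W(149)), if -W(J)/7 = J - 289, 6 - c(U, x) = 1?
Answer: 38757658166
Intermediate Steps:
k = -10 (k = 5*(-2) = -10)
c(U, x) = 5 (c(U, x) = 6 - 1*1 = 6 - 1 = 5)
T(X) = -3 + X (T(X) = (5 - 8) + X = -3 + X)
W(J) = 2023 - 7*J (W(J) = -7*(J - 289) = -7*(-289 + J) = 2023 - 7*J)
(y(T(2), 495) - 403573)*(-97134 + W(149)) = (((-3 + 2) + 495) - 403573)*(-97134 + (2023 - 7*149)) = ((-1 + 495) - 403573)*(-97134 + (2023 - 1043)) = (494 - 403573)*(-97134 + 980) = -403079*(-96154) = 38757658166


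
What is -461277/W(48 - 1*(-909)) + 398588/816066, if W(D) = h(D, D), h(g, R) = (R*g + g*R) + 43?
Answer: 176838752713/747410775453 ≈ 0.23660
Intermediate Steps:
h(g, R) = 43 + 2*R*g (h(g, R) = (R*g + R*g) + 43 = 2*R*g + 43 = 43 + 2*R*g)
W(D) = 43 + 2*D² (W(D) = 43 + 2*D*D = 43 + 2*D²)
-461277/W(48 - 1*(-909)) + 398588/816066 = -461277/(43 + 2*(48 - 1*(-909))²) + 398588/816066 = -461277/(43 + 2*(48 + 909)²) + 398588*(1/816066) = -461277/(43 + 2*957²) + 199294/408033 = -461277/(43 + 2*915849) + 199294/408033 = -461277/(43 + 1831698) + 199294/408033 = -461277/1831741 + 199294/408033 = 176838752713/747410775453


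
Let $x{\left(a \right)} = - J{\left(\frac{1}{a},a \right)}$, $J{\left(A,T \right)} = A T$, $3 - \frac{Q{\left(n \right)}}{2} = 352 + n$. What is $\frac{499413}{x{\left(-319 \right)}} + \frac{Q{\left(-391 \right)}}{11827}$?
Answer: $- \frac{5906557467}{11827} \approx -4.9941 \cdot 10^{5}$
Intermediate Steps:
$Q{\left(n \right)} = -698 - 2 n$ ($Q{\left(n \right)} = 6 - 2 \left(352 + n\right) = 6 - \left(704 + 2 n\right) = -698 - 2 n$)
$x{\left(a \right)} = -1$ ($x{\left(a \right)} = - \frac{a}{a} = \left(-1\right) 1 = -1$)
$\frac{499413}{x{\left(-319 \right)}} + \frac{Q{\left(-391 \right)}}{11827} = \frac{499413}{-1} + \frac{-698 - -782}{11827} = 499413 \left(-1\right) + \left(-698 + 782\right) \frac{1}{11827} = -499413 + 84 \cdot \frac{1}{11827} = -499413 + \frac{84}{11827} = - \frac{5906557467}{11827}$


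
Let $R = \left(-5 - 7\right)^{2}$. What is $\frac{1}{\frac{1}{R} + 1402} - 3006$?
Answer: $- \frac{606878190}{201889} \approx -3006.0$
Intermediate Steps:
$R = 144$ ($R = \left(-12\right)^{2} = 144$)
$\frac{1}{\frac{1}{R} + 1402} - 3006 = \frac{1}{\frac{1}{144} + 1402} - 3006 = \frac{1}{\frac{201889}{144}} - 3006 = \frac{144}{201889} - 3006 = - \frac{606878190}{201889}$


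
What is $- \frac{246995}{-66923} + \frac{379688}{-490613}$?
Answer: $\frac{95769097911}{32833293799} \approx 2.9168$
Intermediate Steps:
$- \frac{246995}{-66923} + \frac{379688}{-490613} = \left(-246995\right) \left(- \frac{1}{66923}\right) + 379688 \left(- \frac{1}{490613}\right) = \frac{246995}{66923} - \frac{379688}{490613} = \frac{95769097911}{32833293799}$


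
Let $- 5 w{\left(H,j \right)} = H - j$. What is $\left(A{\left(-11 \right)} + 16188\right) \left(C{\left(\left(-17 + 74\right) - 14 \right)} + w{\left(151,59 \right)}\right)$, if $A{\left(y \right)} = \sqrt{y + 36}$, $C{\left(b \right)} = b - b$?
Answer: $- \frac{1489756}{5} \approx -2.9795 \cdot 10^{5}$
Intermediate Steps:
$w{\left(H,j \right)} = - \frac{H}{5} + \frac{j}{5}$ ($w{\left(H,j \right)} = - \frac{H - j}{5} = - \frac{H}{5} + \frac{j}{5}$)
$C{\left(b \right)} = 0$
$A{\left(y \right)} = \sqrt{36 + y}$
$\left(A{\left(-11 \right)} + 16188\right) \left(C{\left(\left(-17 + 74\right) - 14 \right)} + w{\left(151,59 \right)}\right) = \left(\sqrt{36 - 11} + 16188\right) \left(0 + \left(\left(- \frac{1}{5}\right) 151 + \frac{1}{5} \cdot 59\right)\right) = \left(\sqrt{25} + 16188\right) \left(0 + \left(- \frac{151}{5} + \frac{59}{5}\right)\right) = \left(5 + 16188\right) \left(0 - \frac{92}{5}\right) = 16193 \left(- \frac{92}{5}\right) = - \frac{1489756}{5}$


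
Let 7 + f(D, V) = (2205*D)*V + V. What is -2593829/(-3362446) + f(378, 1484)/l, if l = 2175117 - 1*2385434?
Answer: -4158466072944309/707179555382 ≈ -5880.4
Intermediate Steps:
l = -210317 (l = 2175117 - 2385434 = -210317)
f(D, V) = -7 + V + 2205*D*V (f(D, V) = -7 + ((2205*D)*V + V) = -7 + (2205*D*V + V) = -7 + (V + 2205*D*V) = -7 + V + 2205*D*V)
-2593829/(-3362446) + f(378, 1484)/l = -2593829/(-3362446) + (-7 + 1484 + 2205*378*1484)/(-210317) = -2593829*(-1/3362446) + (-7 + 1484 + 1236899160)*(-1/210317) = 2593829/3362446 + 1236900637*(-1/210317) = 2593829/3362446 - 1236900637/210317 = -4158466072944309/707179555382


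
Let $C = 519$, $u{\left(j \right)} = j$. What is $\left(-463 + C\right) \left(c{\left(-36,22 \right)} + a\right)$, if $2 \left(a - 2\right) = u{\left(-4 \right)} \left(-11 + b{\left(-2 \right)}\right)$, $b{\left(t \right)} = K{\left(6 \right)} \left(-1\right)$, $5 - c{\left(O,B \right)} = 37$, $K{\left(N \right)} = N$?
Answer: $224$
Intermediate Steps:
$c{\left(O,B \right)} = -32$ ($c{\left(O,B \right)} = 5 - 37 = -32$)
$b{\left(t \right)} = -6$ ($b{\left(t \right)} = 6 \left(-1\right) = -6$)
$a = 36$ ($a = 2 + \frac{\left(-4\right) \left(-11 - 6\right)}{2} = 2 + \frac{\left(-4\right) \left(-17\right)}{2} = 2 + \frac{1}{2} \cdot 68 = 2 + 34 = 36$)
$\left(-463 + C\right) \left(c{\left(-36,22 \right)} + a\right) = \left(-463 + 519\right) \left(-32 + 36\right) = 56 \cdot 4 = 224$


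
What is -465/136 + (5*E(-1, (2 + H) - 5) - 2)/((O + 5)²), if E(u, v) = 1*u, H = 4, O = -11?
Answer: -4423/1224 ≈ -3.6136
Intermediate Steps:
E(u, v) = u
-465/136 + (5*E(-1, (2 + H) - 5) - 2)/((O + 5)²) = -465/136 + (5*(-1) - 2)/((-11 + 5)²) = -465*1/136 + (-5 - 2)/((-6)²) = -465/136 - 7/36 = -4423/1224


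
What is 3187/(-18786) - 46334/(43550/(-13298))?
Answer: 5787423157151/409065150 ≈ 14148.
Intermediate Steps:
3187/(-18786) - 46334/(43550/(-13298)) = 3187*(-1/18786) - 46334/(43550*(-1/13298)) = -3187/18786 - 46334/(-21775/6649) = -3187/18786 - 46334*(-6649/21775) = -3187/18786 + 308074766/21775 = 5787423157151/409065150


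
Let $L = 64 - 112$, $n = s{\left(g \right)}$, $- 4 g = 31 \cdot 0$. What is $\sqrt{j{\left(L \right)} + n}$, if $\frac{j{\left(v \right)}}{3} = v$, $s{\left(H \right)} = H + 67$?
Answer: $i \sqrt{77} \approx 8.775 i$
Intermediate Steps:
$g = 0$ ($g = - \frac{31 \cdot 0}{4} = \left(- \frac{1}{4}\right) 0 = 0$)
$s{\left(H \right)} = 67 + H$
$n = 67$ ($n = 67 + 0 = 67$)
$L = -48$ ($L = 64 - 112 = -48$)
$j{\left(v \right)} = 3 v$
$\sqrt{j{\left(L \right)} + n} = \sqrt{3 \left(-48\right) + 67} = \sqrt{-144 + 67} = \sqrt{-77} = i \sqrt{77}$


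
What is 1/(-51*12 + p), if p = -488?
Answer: -1/1100 ≈ -0.00090909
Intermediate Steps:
1/(-51*12 + p) = 1/(-51*12 - 488) = 1/(-612 - 488) = 1/(-1100) = -1/1100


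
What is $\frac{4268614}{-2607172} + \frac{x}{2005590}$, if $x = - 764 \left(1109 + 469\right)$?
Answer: $- \frac{975356271507}{435743174290} \approx -2.2384$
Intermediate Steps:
$x = -1205592$ ($x = \left(-764\right) 1578 = -1205592$)
$\frac{4268614}{-2607172} + \frac{x}{2005590} = \frac{4268614}{-2607172} - \frac{1205592}{2005590} = 4268614 \left(- \frac{1}{2607172}\right) - \frac{200932}{334265} = - \frac{2134307}{1303586} - \frac{200932}{334265} = - \frac{975356271507}{435743174290}$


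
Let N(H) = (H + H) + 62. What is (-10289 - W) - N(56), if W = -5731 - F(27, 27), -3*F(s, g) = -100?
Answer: -14096/3 ≈ -4698.7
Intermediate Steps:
F(s, g) = 100/3 (F(s, g) = -⅓*(-100) = 100/3)
N(H) = 62 + 2*H (N(H) = 2*H + 62 = 62 + 2*H)
W = -17293/3 (W = -5731 - 1*100/3 = -5731 - 100/3 = -17293/3 ≈ -5764.3)
(-10289 - W) - N(56) = (-10289 - 1*(-17293/3)) - (62 + 2*56) = (-10289 + 17293/3) - (62 + 112) = -13574/3 - 1*174 = -13574/3 - 174 = -14096/3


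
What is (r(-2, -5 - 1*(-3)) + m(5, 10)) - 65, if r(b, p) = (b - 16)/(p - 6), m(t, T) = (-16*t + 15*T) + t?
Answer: 49/4 ≈ 12.250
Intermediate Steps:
m(t, T) = -15*t + 15*T
r(b, p) = (-16 + b)/(-6 + p)
(r(-2, -5 - 1*(-3)) + m(5, 10)) - 65 = ((-16 - 2)/(-6 + (-5 - 1*(-3))) + (-15*5 + 15*10)) - 65 = (-18/(-6 + (-5 + 3)) + (-75 + 150)) - 65 = (-18/(-6 - 2) + 75) - 65 = (-18/(-8) + 75) - 65 = (-⅛*(-18) + 75) - 65 = (9/4 + 75) - 65 = 309/4 - 65 = 49/4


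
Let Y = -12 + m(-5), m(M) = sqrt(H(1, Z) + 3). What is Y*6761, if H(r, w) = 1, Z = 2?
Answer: -67610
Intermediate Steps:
m(M) = 2 (m(M) = sqrt(1 + 3) = sqrt(4) = 2)
Y = -10 (Y = -12 + 2 = -10)
Y*6761 = -10*6761 = -67610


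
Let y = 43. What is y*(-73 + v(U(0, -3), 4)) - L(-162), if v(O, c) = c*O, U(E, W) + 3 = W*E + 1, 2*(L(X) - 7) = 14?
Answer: -3497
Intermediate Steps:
L(X) = 14 (L(X) = 7 + (½)*14 = 7 + 7 = 14)
U(E, W) = -2 + E*W (U(E, W) = -3 + (W*E + 1) = -3 + (E*W + 1) = -3 + (1 + E*W) = -2 + E*W)
v(O, c) = O*c
y*(-73 + v(U(0, -3), 4)) - L(-162) = 43*(-73 + (-2 + 0*(-3))*4) - 1*14 = 43*(-73 + (-2 + 0)*4) - 14 = 43*(-73 - 2*4) - 14 = 43*(-73 - 8) - 14 = 43*(-81) - 14 = -3483 - 14 = -3497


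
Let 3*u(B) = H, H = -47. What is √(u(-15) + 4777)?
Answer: 2*√10713/3 ≈ 69.002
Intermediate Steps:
u(B) = -47/3 (u(B) = (⅓)*(-47) = -47/3)
√(u(-15) + 4777) = √(-47/3 + 4777) = √(14284/3) = 2*√10713/3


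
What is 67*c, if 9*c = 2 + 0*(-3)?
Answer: 134/9 ≈ 14.889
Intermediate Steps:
c = 2/9 (c = (2 + 0*(-3))/9 = (2 + 0)/9 = (⅑)*2 = 2/9 ≈ 0.22222)
67*c = 67*(2/9) = 134/9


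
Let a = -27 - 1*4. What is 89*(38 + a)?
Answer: 623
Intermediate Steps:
a = -31 (a = -27 - 4 = -31)
89*(38 + a) = 89*(38 - 31) = 89*7 = 623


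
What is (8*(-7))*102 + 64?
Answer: -5648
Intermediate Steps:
(8*(-7))*102 + 64 = -56*102 + 64 = -5712 + 64 = -5648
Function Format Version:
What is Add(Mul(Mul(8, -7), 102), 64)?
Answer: -5648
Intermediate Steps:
Add(Mul(Mul(8, -7), 102), 64) = Add(Mul(-56, 102), 64) = Add(-5712, 64) = -5648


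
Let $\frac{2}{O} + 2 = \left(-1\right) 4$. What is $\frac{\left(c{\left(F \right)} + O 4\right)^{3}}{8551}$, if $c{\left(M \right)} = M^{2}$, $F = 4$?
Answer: $\frac{85184}{230877} \approx 0.36896$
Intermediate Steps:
$O = - \frac{1}{3}$ ($O = \frac{2}{-2 - 4} = \frac{2}{-6} = 2 \left(- \frac{1}{6}\right) = - \frac{1}{3} \approx -0.33333$)
$\frac{\left(c{\left(F \right)} + O 4\right)^{3}}{8551} = \frac{\left(4^{2} - \frac{4}{3}\right)^{3}}{8551} = \left(16 - \frac{4}{3}\right)^{3} \cdot \frac{1}{8551} = \left(\frac{44}{3}\right)^{3} \cdot \frac{1}{8551} = \frac{85184}{27} \cdot \frac{1}{8551} = \frac{85184}{230877}$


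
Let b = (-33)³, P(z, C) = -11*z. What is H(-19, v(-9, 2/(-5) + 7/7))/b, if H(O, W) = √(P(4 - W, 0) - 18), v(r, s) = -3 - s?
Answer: -2*I*√635/179685 ≈ -0.00028048*I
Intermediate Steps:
b = -35937
H(O, W) = √(-62 + 11*W) (H(O, W) = √(-11*(4 - W) - 18) = √((-44 + 11*W) - 18) = √(-62 + 11*W))
H(-19, v(-9, 2/(-5) + 7/7))/b = √(-62 + 11*(-3 - (2/(-5) + 7/7)))/(-35937) = √(-62 + 11*(-3 - (2*(-⅕) + 7*(⅐))))*(-1/35937) = √(-62 + 11*(-3 - (-⅖ + 1)))*(-1/35937) = √(-62 + 11*(-3 - 1*⅗))*(-1/35937) = √(-62 + 11*(-3 - ⅗))*(-1/35937) = √(-62 + 11*(-18/5))*(-1/35937) = √(-62 - 198/5)*(-1/35937) = √(-508/5)*(-1/35937) = (2*I*√635/5)*(-1/35937) = -2*I*√635/179685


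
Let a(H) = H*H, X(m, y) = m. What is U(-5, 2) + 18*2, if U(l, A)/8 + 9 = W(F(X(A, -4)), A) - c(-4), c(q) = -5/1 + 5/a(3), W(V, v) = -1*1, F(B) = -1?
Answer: -76/9 ≈ -8.4444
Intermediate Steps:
a(H) = H²
W(V, v) = -1
c(q) = -40/9 (c(q) = -5/1 + 5/(3²) = -5*1 + 5/9 = -5 + 5*(⅑) = -5 + 5/9 = -40/9)
U(l, A) = -400/9 (U(l, A) = -72 + 8*(-1 - 1*(-40/9)) = -72 + 8*(-1 + 40/9) = -72 + 8*(31/9) = -72 + 248/9 = -400/9)
U(-5, 2) + 18*2 = -400/9 + 18*2 = -400/9 + 36 = -76/9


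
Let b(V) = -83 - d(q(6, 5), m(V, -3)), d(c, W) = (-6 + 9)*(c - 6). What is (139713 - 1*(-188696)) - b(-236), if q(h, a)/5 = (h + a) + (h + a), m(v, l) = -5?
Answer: 328804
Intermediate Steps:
q(h, a) = 10*a + 10*h (q(h, a) = 5*((h + a) + (h + a)) = 5*((a + h) + (a + h)) = 5*(2*a + 2*h) = 10*a + 10*h)
d(c, W) = -18 + 3*c (d(c, W) = 3*(-6 + c) = -18 + 3*c)
b(V) = -395 (b(V) = -83 - (-18 + 3*(10*5 + 10*6)) = -83 - (-18 + 3*(50 + 60)) = -83 - (-18 + 3*110) = -83 - (-18 + 330) = -83 - 1*312 = -83 - 312 = -395)
(139713 - 1*(-188696)) - b(-236) = (139713 - 1*(-188696)) - 1*(-395) = (139713 + 188696) + 395 = 328409 + 395 = 328804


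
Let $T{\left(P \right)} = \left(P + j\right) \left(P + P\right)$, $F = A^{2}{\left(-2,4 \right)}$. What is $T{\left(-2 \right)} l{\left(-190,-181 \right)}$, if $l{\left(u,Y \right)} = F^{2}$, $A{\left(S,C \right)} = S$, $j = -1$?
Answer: $192$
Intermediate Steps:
$F = 4$ ($F = \left(-2\right)^{2} = 4$)
$T{\left(P \right)} = 2 P \left(-1 + P\right)$ ($T{\left(P \right)} = \left(P - 1\right) \left(P + P\right) = \left(-1 + P\right) 2 P = 2 P \left(-1 + P\right)$)
$l{\left(u,Y \right)} = 16$ ($l{\left(u,Y \right)} = 4^{2} = 16$)
$T{\left(-2 \right)} l{\left(-190,-181 \right)} = 2 \left(-2\right) \left(-1 - 2\right) 16 = 2 \left(-2\right) \left(-3\right) 16 = 12 \cdot 16 = 192$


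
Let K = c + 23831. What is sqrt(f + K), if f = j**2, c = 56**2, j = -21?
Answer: 4*sqrt(1713) ≈ 165.55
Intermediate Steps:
c = 3136
f = 441 (f = (-21)**2 = 441)
K = 26967 (K = 3136 + 23831 = 26967)
sqrt(f + K) = sqrt(441 + 26967) = sqrt(27408) = 4*sqrt(1713)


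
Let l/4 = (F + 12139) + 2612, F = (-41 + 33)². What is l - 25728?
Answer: 33532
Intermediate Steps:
F = 64 (F = (-8)² = 64)
l = 59260 (l = 4*((64 + 12139) + 2612) = 4*(12203 + 2612) = 4*14815 = 59260)
l - 25728 = 59260 - 25728 = 33532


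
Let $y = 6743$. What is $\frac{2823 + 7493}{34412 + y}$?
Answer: $\frac{10316}{41155} \approx 0.25066$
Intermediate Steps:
$\frac{2823 + 7493}{34412 + y} = \frac{2823 + 7493}{34412 + 6743} = \frac{10316}{41155}$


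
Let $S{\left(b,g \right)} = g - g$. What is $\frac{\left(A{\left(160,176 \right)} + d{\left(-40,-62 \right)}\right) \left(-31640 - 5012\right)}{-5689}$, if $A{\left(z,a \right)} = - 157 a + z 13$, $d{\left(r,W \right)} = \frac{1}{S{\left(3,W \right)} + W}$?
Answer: $- \frac{29032507350}{176359} \approx -1.6462 \cdot 10^{5}$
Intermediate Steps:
$S{\left(b,g \right)} = 0$
$d{\left(r,W \right)} = \frac{1}{W}$ ($d{\left(r,W \right)} = \frac{1}{0 + W} = \frac{1}{W}$)
$A{\left(z,a \right)} = - 157 a + 13 z$
$\frac{\left(A{\left(160,176 \right)} + d{\left(-40,-62 \right)}\right) \left(-31640 - 5012\right)}{-5689} = \frac{\left(\left(\left(-157\right) 176 + 13 \cdot 160\right) + \frac{1}{-62}\right) \left(-31640 - 5012\right)}{-5689} = \left(\left(-27632 + 2080\right) - \frac{1}{62}\right) \left(-36652\right) \left(- \frac{1}{5689}\right) = \left(-25552 - \frac{1}{62}\right) \left(-36652\right) \left(- \frac{1}{5689}\right) = \left(- \frac{1584225}{62}\right) \left(-36652\right) \left(- \frac{1}{5689}\right) = \frac{29032507350}{31} \left(- \frac{1}{5689}\right) = - \frac{29032507350}{176359}$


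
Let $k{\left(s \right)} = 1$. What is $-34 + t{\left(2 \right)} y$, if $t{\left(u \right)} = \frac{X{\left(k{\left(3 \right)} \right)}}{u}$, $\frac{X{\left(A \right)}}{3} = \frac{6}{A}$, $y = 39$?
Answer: $317$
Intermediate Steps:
$X{\left(A \right)} = \frac{18}{A}$ ($X{\left(A \right)} = 3 \frac{6}{A} = \frac{18}{A}$)
$t{\left(u \right)} = \frac{18}{u}$ ($t{\left(u \right)} = \frac{18 \cdot 1^{-1}}{u} = \frac{18 \cdot 1}{u} = \frac{18}{u}$)
$-34 + t{\left(2 \right)} y = -34 + \frac{18}{2} \cdot 39 = -34 + 18 \cdot \frac{1}{2} \cdot 39 = -34 + 9 \cdot 39 = -34 + 351 = 317$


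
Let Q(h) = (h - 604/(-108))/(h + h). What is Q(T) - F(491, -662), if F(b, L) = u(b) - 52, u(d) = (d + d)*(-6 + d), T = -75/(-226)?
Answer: -1928646749/4050 ≈ -4.7621e+5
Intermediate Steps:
T = 75/226 (T = -75*(-1/226) = 75/226 ≈ 0.33186)
u(d) = 2*d*(-6 + d) (u(d) = (2*d)*(-6 + d) = 2*d*(-6 + d))
Q(h) = (151/27 + h)/(2*h) (Q(h) = (h - 604*(-1/108))/((2*h)) = (h + 151/27)*(1/(2*h)) = (151/27 + h)*(1/(2*h)) = (151/27 + h)/(2*h))
F(b, L) = -52 + 2*b*(-6 + b) (F(b, L) = 2*b*(-6 + b) - 52 = -52 + 2*b*(-6 + b))
Q(T) - F(491, -662) = (151 + 27*(75/226))/(54*(75/226)) - (-52 + 2*491*(-6 + 491)) = (1/54)*(226/75)*(151 + 2025/226) - (-52 + 2*491*485) = (1/54)*(226/75)*(36151/226) - (-52 + 476270) = 36151/4050 - 1*476218 = 36151/4050 - 476218 = -1928646749/4050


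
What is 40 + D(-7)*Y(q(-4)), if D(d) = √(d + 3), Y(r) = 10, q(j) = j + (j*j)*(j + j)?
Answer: 40 + 20*I ≈ 40.0 + 20.0*I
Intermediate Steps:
q(j) = j + 2*j³ (q(j) = j + j²*(2*j) = j + 2*j³)
D(d) = √(3 + d)
40 + D(-7)*Y(q(-4)) = 40 + √(3 - 7)*10 = 40 + √(-4)*10 = 40 + (2*I)*10 = 40 + 20*I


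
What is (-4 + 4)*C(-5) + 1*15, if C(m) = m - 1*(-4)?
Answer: 15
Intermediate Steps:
C(m) = 4 + m (C(m) = m + 4 = 4 + m)
(-4 + 4)*C(-5) + 1*15 = (-4 + 4)*(4 - 5) + 1*15 = 0*(-1) + 15 = 0 + 15 = 15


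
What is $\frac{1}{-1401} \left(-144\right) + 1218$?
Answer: $\frac{568854}{467} \approx 1218.1$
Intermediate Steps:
$\frac{1}{-1401} \left(-144\right) + 1218 = \left(- \frac{1}{1401}\right) \left(-144\right) + 1218 = \frac{48}{467} + 1218 = \frac{568854}{467}$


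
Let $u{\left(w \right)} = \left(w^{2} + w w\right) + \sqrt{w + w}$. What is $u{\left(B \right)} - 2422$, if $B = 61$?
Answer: $5020 + \sqrt{122} \approx 5031.0$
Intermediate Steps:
$u{\left(w \right)} = 2 w^{2} + \sqrt{2} \sqrt{w}$ ($u{\left(w \right)} = \left(w^{2} + w^{2}\right) + \sqrt{2 w} = 2 w^{2} + \sqrt{2} \sqrt{w}$)
$u{\left(B \right)} - 2422 = \left(2 \cdot 61^{2} + \sqrt{2} \sqrt{61}\right) - 2422 = \left(2 \cdot 3721 + \sqrt{122}\right) - 2422 = \left(7442 + \sqrt{122}\right) - 2422 = 5020 + \sqrt{122}$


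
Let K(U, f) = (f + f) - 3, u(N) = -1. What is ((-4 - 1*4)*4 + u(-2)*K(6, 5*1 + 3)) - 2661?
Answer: -2706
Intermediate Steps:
K(U, f) = -3 + 2*f (K(U, f) = 2*f - 3 = -3 + 2*f)
((-4 - 1*4)*4 + u(-2)*K(6, 5*1 + 3)) - 2661 = ((-4 - 1*4)*4 - (-3 + 2*(5*1 + 3))) - 2661 = ((-4 - 4)*4 - (-3 + 2*(5 + 3))) - 2661 = (-8*4 - (-3 + 2*8)) - 2661 = (-32 - (-3 + 16)) - 2661 = (-32 - 1*13) - 2661 = (-32 - 13) - 2661 = -45 - 2661 = -2706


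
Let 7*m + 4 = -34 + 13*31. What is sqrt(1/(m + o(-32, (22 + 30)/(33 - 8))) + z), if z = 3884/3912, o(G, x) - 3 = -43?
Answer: sqrt(7430242530)/83130 ≈ 1.0369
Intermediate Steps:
o(G, x) = -40 (o(G, x) = 3 - 43 = -40)
m = 365/7 (m = -4/7 + (-34 + 13*31)/7 = -4/7 + (-34 + 403)/7 = -4/7 + (1/7)*369 = -4/7 + 369/7 = 365/7 ≈ 52.143)
z = 971/978 (z = 3884*(1/3912) = 971/978 ≈ 0.99284)
sqrt(1/(m + o(-32, (22 + 30)/(33 - 8))) + z) = sqrt(1/(365/7 - 40) + 971/978) = sqrt(1/(85/7) + 971/978) = sqrt(7/85 + 971/978) = sqrt(89381/83130) = sqrt(7430242530)/83130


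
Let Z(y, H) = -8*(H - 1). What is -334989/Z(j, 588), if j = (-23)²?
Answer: 334989/4696 ≈ 71.335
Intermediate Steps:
j = 529
Z(y, H) = 8 - 8*H (Z(y, H) = -8*(-1 + H) = 8 - 8*H)
-334989/Z(j, 588) = -334989/(8 - 8*588) = -334989/(8 - 4704) = -334989/(-4696) = -334989*(-1/4696) = 334989/4696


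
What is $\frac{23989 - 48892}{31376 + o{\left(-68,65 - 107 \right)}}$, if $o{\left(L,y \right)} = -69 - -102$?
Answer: $- \frac{24903}{31409} \approx -0.79286$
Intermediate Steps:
$o{\left(L,y \right)} = 33$ ($o{\left(L,y \right)} = -69 + 102 = 33$)
$\frac{23989 - 48892}{31376 + o{\left(-68,65 - 107 \right)}} = \frac{23989 - 48892}{31376 + 33} = - \frac{24903}{31409}$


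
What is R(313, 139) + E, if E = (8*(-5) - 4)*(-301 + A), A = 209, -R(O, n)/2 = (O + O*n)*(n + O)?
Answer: -39609232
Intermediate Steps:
R(O, n) = -2*(O + n)*(O + O*n) (R(O, n) = -2*(O + O*n)*(n + O) = -2*(O + O*n)*(O + n) = -2*(O + n)*(O + O*n))
E = 4048 (E = (8*(-5) - 4)*(-301 + 209) = (-40 - 4)*(-92) = -44*(-92) = 4048)
R(313, 139) + E = -2*313*(313 + 139 + 139² + 313*139) + 4048 = -2*313*(313 + 139 + 19321 + 43507) + 4048 = -2*313*63280 + 4048 = -39613280 + 4048 = -39609232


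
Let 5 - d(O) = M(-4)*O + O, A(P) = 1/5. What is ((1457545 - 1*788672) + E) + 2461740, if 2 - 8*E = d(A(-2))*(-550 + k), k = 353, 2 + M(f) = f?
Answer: 3130761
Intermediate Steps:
M(f) = -2 + f
A(P) = ⅕
d(O) = 5 + 5*O (d(O) = 5 - ((-2 - 4)*O + O) = 5 - (-6*O + O) = 5 - (-5)*O = 5 + 5*O)
E = 148 (E = ¼ - (5 + 5*(⅕))*(-550 + 353)/8 = ¼ - (5 + 1)*(-197)/8 = ¼ - 3*(-197)/4 = ¼ - ⅛*(-1182) = ¼ + 591/4 = 148)
((1457545 - 1*788672) + E) + 2461740 = ((1457545 - 1*788672) + 148) + 2461740 = ((1457545 - 788672) + 148) + 2461740 = (668873 + 148) + 2461740 = 669021 + 2461740 = 3130761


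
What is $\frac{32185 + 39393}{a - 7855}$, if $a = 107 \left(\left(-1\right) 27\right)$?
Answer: $- \frac{35789}{5372} \approx -6.6621$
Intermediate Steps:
$a = -2889$ ($a = 107 \left(-27\right) = -2889$)
$\frac{32185 + 39393}{a - 7855} = \frac{32185 + 39393}{-2889 - 7855} = \frac{71578}{-10744} = 71578 \left(- \frac{1}{10744}\right) = - \frac{35789}{5372}$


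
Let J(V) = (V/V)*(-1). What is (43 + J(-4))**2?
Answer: 1764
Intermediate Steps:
J(V) = -1 (J(V) = 1*(-1) = -1)
(43 + J(-4))**2 = (43 - 1)**2 = 42**2 = 1764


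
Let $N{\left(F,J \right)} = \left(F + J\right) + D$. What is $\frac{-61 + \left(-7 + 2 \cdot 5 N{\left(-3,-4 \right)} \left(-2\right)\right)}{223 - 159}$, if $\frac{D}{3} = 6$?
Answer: $- \frac{9}{2} \approx -4.5$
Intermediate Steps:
$D = 18$ ($D = 3 \cdot 6 = 18$)
$N{\left(F,J \right)} = 18 + F + J$ ($N{\left(F,J \right)} = \left(F + J\right) + 18 = 18 + F + J$)
$\frac{-61 + \left(-7 + 2 \cdot 5 N{\left(-3,-4 \right)} \left(-2\right)\right)}{223 - 159} = \frac{-61 + \left(-7 + 2 \cdot 5 \left(18 - 3 - 4\right) \left(-2\right)\right)}{223 - 159} = \frac{-61 + \left(-7 + 2 \cdot 5 \cdot 11 \left(-2\right)\right)}{64} = \frac{-61 + \left(-7 + 2 \cdot 55 \left(-2\right)\right)}{64} = \frac{-61 + \left(-7 + 2 \left(-110\right)\right)}{64} = \frac{-61 - 227}{64} = \frac{1}{64} \left(-288\right) = - \frac{9}{2}$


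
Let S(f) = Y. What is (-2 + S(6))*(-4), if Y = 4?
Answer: -8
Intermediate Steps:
S(f) = 4
(-2 + S(6))*(-4) = (-2 + 4)*(-4) = 2*(-4) = -8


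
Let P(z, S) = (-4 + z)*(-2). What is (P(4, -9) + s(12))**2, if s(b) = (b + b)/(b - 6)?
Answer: 16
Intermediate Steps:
s(b) = 2*b/(-6 + b) (s(b) = (2*b)/(-6 + b) = 2*b/(-6 + b))
P(z, S) = 8 - 2*z
(P(4, -9) + s(12))**2 = ((8 - 2*4) + 2*12/(-6 + 12))**2 = ((8 - 8) + 2*12/6)**2 = (0 + 2*12*(1/6))**2 = (0 + 4)**2 = 4**2 = 16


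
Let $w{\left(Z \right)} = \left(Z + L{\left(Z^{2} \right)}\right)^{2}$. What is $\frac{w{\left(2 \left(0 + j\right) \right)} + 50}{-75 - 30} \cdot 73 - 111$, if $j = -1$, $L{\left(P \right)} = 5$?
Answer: $- \frac{15962}{105} \approx -152.02$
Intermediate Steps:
$w{\left(Z \right)} = \left(5 + Z\right)^{2}$ ($w{\left(Z \right)} = \left(Z + 5\right)^{2} = \left(5 + Z\right)^{2}$)
$\frac{w{\left(2 \left(0 + j\right) \right)} + 50}{-75 - 30} \cdot 73 - 111 = \frac{\left(5 + 2 \left(0 - 1\right)\right)^{2} + 50}{-75 - 30} \cdot 73 - 111 = \frac{\left(5 + 2 \left(-1\right)\right)^{2} + 50}{-105} \cdot 73 - 111 = \left(\left(5 - 2\right)^{2} + 50\right) \left(- \frac{1}{105}\right) 73 - 111 = \left(3^{2} + 50\right) \left(- \frac{1}{105}\right) 73 - 111 = \left(9 + 50\right) \left(- \frac{1}{105}\right) 73 - 111 = 59 \left(- \frac{1}{105}\right) 73 - 111 = \left(- \frac{59}{105}\right) 73 - 111 = - \frac{4307}{105} - 111 = - \frac{15962}{105}$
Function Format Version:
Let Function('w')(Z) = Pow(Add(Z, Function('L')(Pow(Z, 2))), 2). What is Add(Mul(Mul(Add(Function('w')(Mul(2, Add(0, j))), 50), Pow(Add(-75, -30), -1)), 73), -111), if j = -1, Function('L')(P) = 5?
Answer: Rational(-15962, 105) ≈ -152.02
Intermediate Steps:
Function('w')(Z) = Pow(Add(5, Z), 2) (Function('w')(Z) = Pow(Add(Z, 5), 2) = Pow(Add(5, Z), 2))
Add(Mul(Mul(Add(Function('w')(Mul(2, Add(0, j))), 50), Pow(Add(-75, -30), -1)), 73), -111) = Add(Mul(Mul(Add(Pow(Add(5, Mul(2, Add(0, -1))), 2), 50), Pow(Add(-75, -30), -1)), 73), -111) = Add(Mul(Mul(Add(Pow(Add(5, Mul(2, -1)), 2), 50), Pow(-105, -1)), 73), -111) = Add(Mul(Mul(Add(Pow(Add(5, -2), 2), 50), Rational(-1, 105)), 73), -111) = Add(Mul(Mul(Add(Pow(3, 2), 50), Rational(-1, 105)), 73), -111) = Add(Mul(Mul(Add(9, 50), Rational(-1, 105)), 73), -111) = Add(Mul(Mul(59, Rational(-1, 105)), 73), -111) = Add(Mul(Rational(-59, 105), 73), -111) = Add(Rational(-4307, 105), -111) = Rational(-15962, 105)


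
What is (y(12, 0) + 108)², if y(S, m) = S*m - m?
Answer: 11664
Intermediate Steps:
y(S, m) = -m + S*m
(y(12, 0) + 108)² = (0*(-1 + 12) + 108)² = (0*11 + 108)² = (0 + 108)² = 108² = 11664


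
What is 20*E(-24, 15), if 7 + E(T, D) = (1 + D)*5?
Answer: 1460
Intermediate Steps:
E(T, D) = -2 + 5*D (E(T, D) = -7 + (1 + D)*5 = -7 + (5 + 5*D) = -2 + 5*D)
20*E(-24, 15) = 20*(-2 + 5*15) = 20*(-2 + 75) = 20*73 = 1460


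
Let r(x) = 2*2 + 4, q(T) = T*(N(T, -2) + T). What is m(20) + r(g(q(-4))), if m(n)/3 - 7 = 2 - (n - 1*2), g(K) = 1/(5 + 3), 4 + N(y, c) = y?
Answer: -19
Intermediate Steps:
N(y, c) = -4 + y
q(T) = T*(-4 + 2*T) (q(T) = T*((-4 + T) + T) = T*(-4 + 2*T))
g(K) = 1/8
m(n) = 33 - 3*n (m(n) = 21 + 3*(2 - (n - 1*2)) = 21 + 3*(2 - (n - 2)) = 21 + 3*(2 - (-2 + n)) = 21 + 3*(2 + (2 - n)) = 21 + 3*(4 - n) = 21 + (12 - 3*n) = 33 - 3*n)
r(x) = 8 (r(x) = 4 + 4 = 8)
m(20) + r(g(q(-4))) = (33 - 3*20) + 8 = (33 - 60) + 8 = -27 + 8 = -19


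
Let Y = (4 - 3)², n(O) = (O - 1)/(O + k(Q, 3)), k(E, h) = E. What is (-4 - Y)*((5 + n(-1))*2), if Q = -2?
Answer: -170/3 ≈ -56.667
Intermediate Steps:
n(O) = (-1 + O)/(-2 + O) (n(O) = (O - 1)/(O - 2) = (-1 + O)/(-2 + O))
Y = 1 (Y = 1² = 1)
(-4 - Y)*((5 + n(-1))*2) = (-4 - 1*1)*((5 + (-1 - 1)/(-2 - 1))*2) = (-4 - 1)*((5 - 2/(-3))*2) = -5*(5 - ⅓*(-2))*2 = -5*(5 + ⅔)*2 = -85*2/3 = -5*34/3 = -170/3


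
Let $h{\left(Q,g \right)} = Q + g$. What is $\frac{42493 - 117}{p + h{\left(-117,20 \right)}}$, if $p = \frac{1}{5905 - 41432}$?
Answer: $- \frac{188186519}{430765} \approx -436.87$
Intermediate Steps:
$p = - \frac{1}{35527}$ ($p = \frac{1}{-35527} = - \frac{1}{35527} \approx -2.8148 \cdot 10^{-5}$)
$\frac{42493 - 117}{p + h{\left(-117,20 \right)}} = \frac{42493 - 117}{- \frac{1}{35527} + \left(-117 + 20\right)} = \frac{42376}{- \frac{1}{35527} - 97} = \frac{42376}{- \frac{3446120}{35527}} = 42376 \left(- \frac{35527}{3446120}\right) = - \frac{188186519}{430765}$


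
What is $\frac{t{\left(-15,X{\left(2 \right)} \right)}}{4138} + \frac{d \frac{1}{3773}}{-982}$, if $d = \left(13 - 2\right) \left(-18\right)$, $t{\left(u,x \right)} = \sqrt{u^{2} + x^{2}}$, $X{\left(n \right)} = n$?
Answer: $\frac{9}{168413} + \frac{\sqrt{229}}{4138} \approx 0.0037105$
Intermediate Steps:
$d = -198$ ($d = 11 \left(-18\right) = -198$)
$\frac{t{\left(-15,X{\left(2 \right)} \right)}}{4138} + \frac{d \frac{1}{3773}}{-982} = \frac{\sqrt{\left(-15\right)^{2} + 2^{2}}}{4138} + \frac{\left(-198\right) \frac{1}{3773}}{-982} = \sqrt{225 + 4} \cdot \frac{1}{4138} + \left(-198\right) \frac{1}{3773} \left(- \frac{1}{982}\right) = \sqrt{229} \cdot \frac{1}{4138} - - \frac{9}{168413} = \frac{\sqrt{229}}{4138} + \frac{9}{168413} = \frac{9}{168413} + \frac{\sqrt{229}}{4138}$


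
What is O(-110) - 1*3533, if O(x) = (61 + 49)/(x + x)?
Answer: -7067/2 ≈ -3533.5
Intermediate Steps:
O(x) = 55/x (O(x) = 110/((2*x)) = 110*(1/(2*x)) = 55/x)
O(-110) - 1*3533 = 55/(-110) - 1*3533 = 55*(-1/110) - 3533 = -1/2 - 3533 = -7067/2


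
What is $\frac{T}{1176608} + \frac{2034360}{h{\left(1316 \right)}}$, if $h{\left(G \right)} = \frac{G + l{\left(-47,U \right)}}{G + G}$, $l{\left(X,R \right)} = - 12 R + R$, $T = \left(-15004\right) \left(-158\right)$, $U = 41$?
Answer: $\frac{157501842972821}{25444148} \approx 6.1901 \cdot 10^{6}$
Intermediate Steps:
$T = 2370632$
$l{\left(X,R \right)} = - 11 R$
$h{\left(G \right)} = \frac{-451 + G}{2 G}$ ($h{\left(G \right)} = \frac{G - 451}{G + G} = \frac{G - 451}{2 G} = \left(-451 + G\right) \frac{1}{2 G} = \frac{-451 + G}{2 G}$)
$\frac{T}{1176608} + \frac{2034360}{h{\left(1316 \right)}} = \frac{2370632}{1176608} + \frac{2034360}{\frac{1}{2} \cdot \frac{1}{1316} \left(-451 + 1316\right)} = 2370632 \cdot \frac{1}{1176608} + \frac{2034360}{\frac{1}{2} \cdot \frac{1}{1316} \cdot 865} = \frac{296329}{147076} + \frac{2034360}{\frac{865}{2632}} = \frac{296329}{147076} + 2034360 \cdot \frac{2632}{865} = \frac{296329}{147076} + \frac{1070887104}{173} = \frac{157501842972821}{25444148}$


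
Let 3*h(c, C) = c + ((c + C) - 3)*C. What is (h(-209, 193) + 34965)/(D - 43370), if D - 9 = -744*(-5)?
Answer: -33673/39641 ≈ -0.84945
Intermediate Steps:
D = 3729 (D = 9 - 744*(-5) = 9 + 3720 = 3729)
h(c, C) = c/3 + C*(-3 + C + c)/3 (h(c, C) = (c + ((c + C) - 3)*C)/3 = (c + ((C + c) - 3)*C)/3 = (c + (-3 + C + c)*C)/3 = (c + C*(-3 + C + c))/3 = c/3 + C*(-3 + C + c)/3)
(h(-209, 193) + 34965)/(D - 43370) = ((-1*193 + (1/3)*(-209) + (1/3)*193**2 + (1/3)*193*(-209)) + 34965)/(3729 - 43370) = ((-193 - 209/3 + (1/3)*37249 - 40337/3) + 34965)/(-39641) = ((-193 - 209/3 + 37249/3 - 40337/3) + 34965)*(-1/39641) = (-1292 + 34965)*(-1/39641) = 33673*(-1/39641) = -33673/39641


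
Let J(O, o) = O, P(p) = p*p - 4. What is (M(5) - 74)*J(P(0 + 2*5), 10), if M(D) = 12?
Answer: -5952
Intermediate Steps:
P(p) = -4 + p² (P(p) = p² - 4 = -4 + p²)
(M(5) - 74)*J(P(0 + 2*5), 10) = (12 - 74)*(-4 + (0 + 2*5)²) = -62*(-4 + (0 + 10)²) = -62*(-4 + 10²) = -62*(-4 + 100) = -62*96 = -5952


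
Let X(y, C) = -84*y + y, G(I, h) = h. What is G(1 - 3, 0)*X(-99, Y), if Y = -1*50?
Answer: 0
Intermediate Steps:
Y = -50
X(y, C) = -83*y
G(1 - 3, 0)*X(-99, Y) = 0*(-83*(-99)) = 0*8217 = 0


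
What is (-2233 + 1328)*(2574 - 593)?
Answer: -1792805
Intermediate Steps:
(-2233 + 1328)*(2574 - 593) = -905*1981 = -1792805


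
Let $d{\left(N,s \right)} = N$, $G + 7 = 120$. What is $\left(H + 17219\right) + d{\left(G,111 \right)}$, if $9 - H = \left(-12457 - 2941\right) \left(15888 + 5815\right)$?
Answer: $334200135$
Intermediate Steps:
$G = 113$ ($G = -7 + 120 = 113$)
$H = 334182803$ ($H = 9 - \left(-12457 - 2941\right) \left(15888 + 5815\right) = 9 - \left(-15398\right) 21703 = 9 - -334182794 = 9 + 334182794 = 334182803$)
$\left(H + 17219\right) + d{\left(G,111 \right)} = \left(334182803 + 17219\right) + 113 = 334200022 + 113 = 334200135$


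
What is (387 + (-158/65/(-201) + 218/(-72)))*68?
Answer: 1023418037/39195 ≈ 26111.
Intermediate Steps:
(387 + (-158/65/(-201) + 218/(-72)))*68 = (387 + (-158*1/65*(-1/201) + 218*(-1/72)))*68 = (387 + (-158/65*(-1/201) - 109/36))*68 = (387 + (158/13065 - 109/36))*68 = (387 - 472799/156780)*68 = (60201061/156780)*68 = 1023418037/39195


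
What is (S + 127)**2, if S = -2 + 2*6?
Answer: 18769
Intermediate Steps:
S = 10 (S = -2 + 12 = 10)
(S + 127)**2 = (10 + 127)**2 = 137**2 = 18769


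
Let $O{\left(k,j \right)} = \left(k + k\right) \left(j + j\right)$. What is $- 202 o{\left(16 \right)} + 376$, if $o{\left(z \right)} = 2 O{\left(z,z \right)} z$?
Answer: $-6618760$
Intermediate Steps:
$O{\left(k,j \right)} = 4 j k$ ($O{\left(k,j \right)} = 2 k 2 j = 4 j k$)
$o{\left(z \right)} = 8 z^{3}$ ($o{\left(z \right)} = 2 \cdot 4 z z z = 2 \cdot 4 z^{2} z = 8 z^{2} z = 8 z^{3}$)
$- 202 o{\left(16 \right)} + 376 = - 202 \cdot 8 \cdot 16^{3} + 376 = - 202 \cdot 8 \cdot 4096 + 376 = \left(-202\right) 32768 + 376 = -6619136 + 376 = -6618760$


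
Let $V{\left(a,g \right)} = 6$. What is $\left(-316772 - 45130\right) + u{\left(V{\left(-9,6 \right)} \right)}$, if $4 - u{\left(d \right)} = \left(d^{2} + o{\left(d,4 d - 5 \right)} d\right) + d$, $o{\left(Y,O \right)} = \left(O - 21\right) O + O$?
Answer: $-361826$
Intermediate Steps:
$o{\left(Y,O \right)} = O + O \left(-21 + O\right)$ ($o{\left(Y,O \right)} = \left(-21 + O\right) O + O = O \left(-21 + O\right) + O = O + O \left(-21 + O\right)$)
$u{\left(d \right)} = 4 - d - d^{2} - d \left(-25 + 4 d\right) \left(-5 + 4 d\right)$ ($u{\left(d \right)} = 4 - \left(\left(d^{2} + \left(4 d - 5\right) \left(-20 + \left(4 d - 5\right)\right) d\right) + d\right) = 4 - \left(\left(d^{2} + \left(-5 + 4 d\right) \left(-20 + \left(-5 + 4 d\right)\right) d\right) + d\right) = 4 - \left(\left(d^{2} + \left(-5 + 4 d\right) \left(-25 + 4 d\right) d\right) + d\right) = 4 - \left(\left(d^{2} + \left(-25 + 4 d\right) \left(-5 + 4 d\right) d\right) + d\right) = 4 - \left(\left(d^{2} + d \left(-25 + 4 d\right) \left(-5 + 4 d\right)\right) + d\right) = 4 - \left(d + d^{2} + d \left(-25 + 4 d\right) \left(-5 + 4 d\right)\right) = 4 - d - d^{2} - d \left(-25 + 4 d\right) \left(-5 + 4 d\right)$)
$\left(-316772 - 45130\right) + u{\left(V{\left(-9,6 \right)} \right)} = \left(-316772 - 45130\right) + \left(4 - 756 - 16 \cdot 6^{3} + 119 \cdot 6^{2}\right) = -361902 + \left(4 - 756 - 3456 + 119 \cdot 36\right) = -361902 + \left(4 - 756 - 3456 + 4284\right) = -361902 + 76 = -361826$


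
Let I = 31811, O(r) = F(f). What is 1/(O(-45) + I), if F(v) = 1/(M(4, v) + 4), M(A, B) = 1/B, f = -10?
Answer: 39/1240639 ≈ 3.1435e-5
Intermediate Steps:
F(v) = 1/(4 + 1/v) (F(v) = 1/(1/v + 4) = 1/(4 + 1/v))
O(r) = 10/39 (O(r) = -10/(1 + 4*(-10)) = -10/(1 - 40) = -10/(-39) = -10*(-1/39) = 10/39)
1/(O(-45) + I) = 1/(10/39 + 31811) = 1/(1240639/39) = 39/1240639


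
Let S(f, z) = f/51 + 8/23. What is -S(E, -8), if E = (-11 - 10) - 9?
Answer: 94/391 ≈ 0.24041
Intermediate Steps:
E = -30 (E = -21 - 9 = -30)
S(f, z) = 8/23 + f/51 (S(f, z) = f*(1/51) + 8*(1/23) = f/51 + 8/23 = 8/23 + f/51)
-S(E, -8) = -(8/23 + (1/51)*(-30)) = -(8/23 - 10/17) = -1*(-94/391) = 94/391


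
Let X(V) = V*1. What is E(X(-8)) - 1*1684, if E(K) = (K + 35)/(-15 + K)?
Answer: -38759/23 ≈ -1685.2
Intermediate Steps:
X(V) = V
E(K) = (35 + K)/(-15 + K)
E(X(-8)) - 1*1684 = (35 - 8)/(-15 - 8) - 1*1684 = 27/(-23) - 1684 = -1/23*27 - 1684 = -27/23 - 1684 = -38759/23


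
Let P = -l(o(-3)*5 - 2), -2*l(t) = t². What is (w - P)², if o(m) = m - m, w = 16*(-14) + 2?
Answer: 50176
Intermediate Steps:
w = -222 (w = -224 + 2 = -222)
o(m) = 0
l(t) = -t²/2
P = 2 (P = -(-1)*(0*5 - 2)²/2 = -(-1)*(0 - 2)²/2 = -(-1)*(-2)²/2 = -(-1)*4/2 = -1*(-2) = 2)
(w - P)² = (-222 - 1*2)² = (-222 - 2)² = (-224)² = 50176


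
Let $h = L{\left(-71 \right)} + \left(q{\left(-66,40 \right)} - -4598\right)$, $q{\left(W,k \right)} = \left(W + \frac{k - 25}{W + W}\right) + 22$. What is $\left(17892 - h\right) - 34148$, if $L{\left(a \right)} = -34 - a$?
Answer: $- \frac{917263}{44} \approx -20847.0$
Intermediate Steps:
$q{\left(W,k \right)} = 22 + W + \frac{-25 + k}{2 W}$ ($q{\left(W,k \right)} = \left(W + \frac{-25 + k}{2 W}\right) + 22 = 22 + W + \frac{-25 + k}{2 W}$)
$h = \frac{201999}{44}$ ($h = \left(-34 - -71\right) + \left(\frac{-25 + 40 + 2 \left(-66\right) \left(22 - 66\right)}{2 \left(-66\right)} - -4598\right) = \left(-34 + 71\right) + \left(\frac{1}{2} \left(- \frac{1}{66}\right) \left(-25 + 40 + 2 \left(-66\right) \left(-44\right)\right) + 4598\right) = 37 + \left(\frac{1}{2} \left(- \frac{1}{66}\right) \left(-25 + 40 + 5808\right) + 4598\right) = 37 + \left(\frac{1}{2} \left(- \frac{1}{66}\right) 5823 + 4598\right) = 37 + \left(- \frac{1941}{44} + 4598\right) = 37 + \frac{200371}{44} = \frac{201999}{44} \approx 4590.9$)
$\left(17892 - h\right) - 34148 = \left(17892 - \frac{201999}{44}\right) - 34148 = \frac{585249}{44} - 34148 = - \frac{917263}{44}$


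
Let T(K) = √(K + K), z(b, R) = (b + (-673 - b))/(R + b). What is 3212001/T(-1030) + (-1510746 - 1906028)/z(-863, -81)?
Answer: -3225434656/673 - 3212001*I*√515/1030 ≈ -4.7926e+6 - 70769.0*I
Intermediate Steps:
z(b, R) = -673/(R + b)
T(K) = √2*√K (T(K) = √(2*K) = √2*√K)
3212001/T(-1030) + (-1510746 - 1906028)/z(-863, -81) = 3212001/((√2*√(-1030))) + (-1510746 - 1906028)/((-673/(-81 - 863))) = 3212001/((√2*(I*√1030))) - 3416774/((-673/(-944))) = 3212001/((2*I*√515)) - 3416774/((-673*(-1/944))) = 3212001*(-I*√515/1030) - 3416774/673/944 = -3212001*I*√515/1030 - 3416774*944/673 = -3212001*I*√515/1030 - 3225434656/673 = -3225434656/673 - 3212001*I*√515/1030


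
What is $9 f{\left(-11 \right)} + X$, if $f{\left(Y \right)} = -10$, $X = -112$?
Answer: $-202$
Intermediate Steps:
$9 f{\left(-11 \right)} + X = 9 \left(-10\right) - 112 = -90 - 112 = -202$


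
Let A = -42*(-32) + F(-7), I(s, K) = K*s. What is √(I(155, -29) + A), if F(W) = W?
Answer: I*√3158 ≈ 56.196*I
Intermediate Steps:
A = 1337 (A = -42*(-32) - 7 = 1344 - 7 = 1337)
√(I(155, -29) + A) = √(-29*155 + 1337) = √(-4495 + 1337) = √(-3158) = I*√3158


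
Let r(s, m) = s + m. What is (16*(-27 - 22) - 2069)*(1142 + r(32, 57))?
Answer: -3512043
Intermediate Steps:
r(s, m) = m + s
(16*(-27 - 22) - 2069)*(1142 + r(32, 57)) = (16*(-27 - 22) - 2069)*(1142 + (57 + 32)) = (16*(-49) - 2069)*(1142 + 89) = (-784 - 2069)*1231 = -2853*1231 = -3512043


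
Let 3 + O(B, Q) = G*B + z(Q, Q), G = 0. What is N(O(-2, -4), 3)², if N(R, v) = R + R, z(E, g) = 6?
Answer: 36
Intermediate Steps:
O(B, Q) = 3 (O(B, Q) = -3 + (0*B + 6) = -3 + (0 + 6) = -3 + 6 = 3)
N(R, v) = 2*R
N(O(-2, -4), 3)² = (2*3)² = 6² = 36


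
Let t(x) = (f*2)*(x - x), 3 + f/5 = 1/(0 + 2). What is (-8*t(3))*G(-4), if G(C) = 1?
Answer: 0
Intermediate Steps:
f = -25/2 (f = -15 + 5/(0 + 2) = -15 + 5/2 = -25/2 ≈ -12.500)
t(x) = 0 (t(x) = (-25/2*2)*(x - x) = -25*0 = 0)
(-8*t(3))*G(-4) = -8*0*1 = 0*1 = 0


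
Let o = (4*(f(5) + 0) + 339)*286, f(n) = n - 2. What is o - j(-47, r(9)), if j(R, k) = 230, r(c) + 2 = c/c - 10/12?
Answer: 100156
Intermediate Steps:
f(n) = -2 + n
r(c) = -11/6 (r(c) = -2 + (c/c - 10/12) = -2 + (1 - 10*1/12) = -2 + (1 - ⅚) = -2 + ⅙ = -11/6)
o = 100386 (o = (4*((-2 + 5) + 0) + 339)*286 = (4*(3 + 0) + 339)*286 = (4*3 + 339)*286 = (12 + 339)*286 = 351*286 = 100386)
o - j(-47, r(9)) = 100386 - 1*230 = 100386 - 230 = 100156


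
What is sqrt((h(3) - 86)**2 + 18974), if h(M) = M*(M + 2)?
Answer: sqrt(24015) ≈ 154.97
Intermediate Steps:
h(M) = M*(2 + M)
sqrt((h(3) - 86)**2 + 18974) = sqrt((3*(2 + 3) - 86)**2 + 18974) = sqrt((3*5 - 86)**2 + 18974) = sqrt((15 - 86)**2 + 18974) = sqrt((-71)**2 + 18974) = sqrt(5041 + 18974) = sqrt(24015)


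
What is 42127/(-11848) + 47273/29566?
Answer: -342718189/175148984 ≈ -1.9567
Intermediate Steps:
42127/(-11848) + 47273/29566 = 42127*(-1/11848) + 47273*(1/29566) = -42127/11848 + 47273/29566 = -342718189/175148984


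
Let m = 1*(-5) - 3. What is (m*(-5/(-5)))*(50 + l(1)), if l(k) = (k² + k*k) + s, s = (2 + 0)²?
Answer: -448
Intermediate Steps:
s = 4 (s = 2² = 4)
l(k) = 4 + 2*k² (l(k) = (k² + k*k) + 4 = (k² + k²) + 4 = 2*k² + 4 = 4 + 2*k²)
m = -8 (m = -5 - 3 = -8)
(m*(-5/(-5)))*(50 + l(1)) = (-(-40)/(-5))*(50 + (4 + 2*1²)) = (-(-40)*(-1)/5)*(50 + (4 + 2*1)) = (-8*1)*(50 + (4 + 2)) = -8*(50 + 6) = -8*56 = -448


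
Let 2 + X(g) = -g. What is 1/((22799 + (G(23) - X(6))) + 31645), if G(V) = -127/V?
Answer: 23/1252269 ≈ 1.8367e-5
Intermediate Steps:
X(g) = -2 - g
1/((22799 + (G(23) - X(6))) + 31645) = 1/((22799 + (-127/23 - (-2 - 1*6))) + 31645) = 1/((22799 + (-127*1/23 - (-2 - 6))) + 31645) = 1/((22799 + (-127/23 - 1*(-8))) + 31645) = 1/((22799 + (-127/23 + 8)) + 31645) = 1/((22799 + 57/23) + 31645) = 1/(524434/23 + 31645) = 1/(1252269/23) = 23/1252269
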